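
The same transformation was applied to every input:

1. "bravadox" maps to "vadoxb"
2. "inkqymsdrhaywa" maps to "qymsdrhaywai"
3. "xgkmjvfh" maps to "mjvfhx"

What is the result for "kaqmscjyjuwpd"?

mscjyjuwpdk

The pattern: move the first 3 characters to the end (rotate left by 3), then delete the last 2 characters.
"kaqmscjyjuwpd" → "mscjyjuwpdkaq" → "mscjyjuwpdk".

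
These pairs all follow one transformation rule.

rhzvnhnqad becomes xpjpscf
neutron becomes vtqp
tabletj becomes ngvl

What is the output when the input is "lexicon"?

keqp

Looking at the pairs, the operation is to shift every letter 2 places forward in the alphabet (wrapping around), then delete the first 3 characters.
"lexicon" → "keqp".
(Check on "neutron": → "pgwvtqp" → "vtqp" ✓)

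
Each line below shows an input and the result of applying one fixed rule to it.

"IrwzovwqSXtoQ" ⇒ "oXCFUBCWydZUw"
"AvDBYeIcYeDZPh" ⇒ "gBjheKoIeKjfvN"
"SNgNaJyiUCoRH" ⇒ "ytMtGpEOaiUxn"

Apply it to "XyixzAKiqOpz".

The rule is to shift every letter 6 places forward in the alphabet (wrapping around), then flip the case of every letter.
"XyixzAKiqOpz" → "DeodfGQowUvf" → "dEODFgqOWuVF".

dEODFgqOWuVF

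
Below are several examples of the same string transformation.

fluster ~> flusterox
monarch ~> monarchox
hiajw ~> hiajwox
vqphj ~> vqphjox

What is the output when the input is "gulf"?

gulfox

The transformation: append "ox".
For "gulf" the result is "gulfox".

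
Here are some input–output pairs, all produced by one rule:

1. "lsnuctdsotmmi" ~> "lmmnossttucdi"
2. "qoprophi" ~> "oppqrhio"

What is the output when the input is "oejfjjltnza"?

Looking at the pairs, the operation is to sort the characters into alphabetical order, then move the first 3 characters to the end (rotate left by 3).
"oejfjjltnza" → "aefjjjlnotz" → "jjjlnotzaef".

jjjlnotzaef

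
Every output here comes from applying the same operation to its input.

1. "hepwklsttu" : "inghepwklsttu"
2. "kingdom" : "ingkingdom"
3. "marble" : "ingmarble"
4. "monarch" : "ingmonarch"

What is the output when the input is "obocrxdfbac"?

ingobocrxdfbac

Looking at the pairs, the operation is to prepend "ing".
"obocrxdfbac" → "ingobocrxdfbac".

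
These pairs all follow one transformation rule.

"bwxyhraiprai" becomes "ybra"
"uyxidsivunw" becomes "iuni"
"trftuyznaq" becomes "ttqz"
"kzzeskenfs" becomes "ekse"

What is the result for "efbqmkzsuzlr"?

The pattern: keep one character in every 3, starting at position 1 (positions 1st, 4th, 7th, ...), then swap each adjacent pair of characters (1↔2, 3↔4, ...).
Starting from "efbqmkzsuzlr": after the first operation, "eqzz"; after the second, "qezz".

qezz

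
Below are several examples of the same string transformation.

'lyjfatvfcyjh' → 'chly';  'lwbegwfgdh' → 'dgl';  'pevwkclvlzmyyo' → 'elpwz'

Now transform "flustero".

The transformation: sort the characters into alphabetical order, then keep one character in every 3, starting at position 2 (positions 2nd, 5th, 8th, ...).
"flustero" → "eflorstu" → "fru".

fru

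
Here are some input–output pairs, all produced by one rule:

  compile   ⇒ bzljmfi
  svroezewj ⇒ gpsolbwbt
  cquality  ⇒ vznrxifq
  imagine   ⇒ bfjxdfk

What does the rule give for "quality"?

vnrxifq

The rule is to move the last character to the front, then shift every letter 3 places backward in the alphabet (wrapping around).
Starting from "quality": after the first operation, "yqualit"; after the second, "vnrxifq".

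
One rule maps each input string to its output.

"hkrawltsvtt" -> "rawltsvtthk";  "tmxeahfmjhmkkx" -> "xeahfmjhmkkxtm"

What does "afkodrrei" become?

What's happening: move the first 2 characters to the end (rotate left by 2).
On "afkodrrei" that produces "kodrreiaf".

kodrreiaf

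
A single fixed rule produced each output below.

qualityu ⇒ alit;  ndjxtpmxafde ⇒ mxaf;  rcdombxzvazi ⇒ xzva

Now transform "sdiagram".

Looking at the pairs, the operation is to move the last 2 characters to the front (rotate right by 2), then keep only the last 4 characters.
Starting from "sdiagram": after the first operation, "amsdiagr"; after the second, "iagr".

iagr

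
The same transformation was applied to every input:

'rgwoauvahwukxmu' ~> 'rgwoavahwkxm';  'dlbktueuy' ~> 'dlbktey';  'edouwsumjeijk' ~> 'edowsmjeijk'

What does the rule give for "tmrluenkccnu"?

Looking at the pairs, the operation is to remove every "u".
So "tmrluenkccnu" becomes "tmrlenkccn".

tmrlenkccn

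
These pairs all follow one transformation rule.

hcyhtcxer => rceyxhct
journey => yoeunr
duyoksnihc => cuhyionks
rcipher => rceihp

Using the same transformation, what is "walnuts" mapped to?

Looking at the pairs, the operation is to take characters alternately from the front and the back (1st, last, 2nd, 2nd-last, ...), then delete the first character.
Working it through for "walnuts": intermediate "wsatlun", final "satlun".

satlun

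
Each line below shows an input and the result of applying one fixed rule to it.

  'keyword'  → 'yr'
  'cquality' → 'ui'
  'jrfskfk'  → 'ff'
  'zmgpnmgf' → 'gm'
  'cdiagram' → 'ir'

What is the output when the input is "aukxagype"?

The pattern: keep one character in every 3, starting at position 3 (positions 3rd, 6th, 9th, ...).
Doing the same to "aukxagype": "kge".

kge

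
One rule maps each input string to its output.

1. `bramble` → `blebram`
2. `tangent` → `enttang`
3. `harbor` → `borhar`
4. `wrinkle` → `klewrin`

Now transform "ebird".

What's happening: move the last 3 characters to the front (rotate right by 3).
Doing the same to "ebird": "irdeb".

irdeb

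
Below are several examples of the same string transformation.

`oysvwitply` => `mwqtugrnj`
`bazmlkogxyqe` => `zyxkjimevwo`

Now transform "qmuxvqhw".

oksvtof

Each output is the input with this applied: delete the last character, then shift every letter 2 places backward in the alphabet (wrapping around).
Applying both steps to "qmuxvqhw": "qmuxvqh", then "oksvtof".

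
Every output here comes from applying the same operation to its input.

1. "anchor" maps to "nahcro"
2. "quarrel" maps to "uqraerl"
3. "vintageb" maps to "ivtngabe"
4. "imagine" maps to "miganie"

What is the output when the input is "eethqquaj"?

eehtqqauj

The rule is to swap each adjacent pair of characters (1↔2, 3↔4, ...).
On "eethqquaj" that produces "eehtqqauj".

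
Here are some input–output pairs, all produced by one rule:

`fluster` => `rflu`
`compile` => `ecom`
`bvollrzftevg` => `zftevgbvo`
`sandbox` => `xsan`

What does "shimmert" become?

The rule is to move the first 3 characters to the end (rotate left by 3), then delete the first 3 characters.
Working it through for "shimmert": intermediate "mmertshi", final "rtshi".

rtshi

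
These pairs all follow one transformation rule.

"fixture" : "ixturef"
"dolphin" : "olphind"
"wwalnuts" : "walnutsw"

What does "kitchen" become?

Each output is the input with this applied: move the first character to the end.
Applying that to "kitchen" gives "itchenk".

itchenk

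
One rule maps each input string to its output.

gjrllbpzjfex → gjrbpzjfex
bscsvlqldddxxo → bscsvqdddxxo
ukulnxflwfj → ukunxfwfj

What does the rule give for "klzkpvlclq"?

kzkpvcq

In each case the input is transformed by: remove every "l".
"klzkpvlclq" → "kzkpvcq".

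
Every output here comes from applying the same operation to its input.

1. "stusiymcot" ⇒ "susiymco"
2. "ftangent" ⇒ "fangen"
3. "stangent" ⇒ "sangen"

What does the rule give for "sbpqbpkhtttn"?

sbpqbpkhn

Rule — remove every "t".
On "sbpqbpkhtttn" that produces "sbpqbpkhn".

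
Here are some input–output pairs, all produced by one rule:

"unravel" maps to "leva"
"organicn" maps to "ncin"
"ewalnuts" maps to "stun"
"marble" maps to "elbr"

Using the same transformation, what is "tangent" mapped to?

tneg

The rule is to reverse the string, then keep only the first 4 characters.
On "tangent" that produces "tneg".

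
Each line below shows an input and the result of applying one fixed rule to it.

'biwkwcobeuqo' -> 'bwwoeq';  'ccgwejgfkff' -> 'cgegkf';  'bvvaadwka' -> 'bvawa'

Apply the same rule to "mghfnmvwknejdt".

mhnvked

Looking at the pairs, the operation is to keep every other character starting from the first (positions 1st, 3rd, 5th, ...).
Applying that to "mghfnmvwknejdt" gives "mhnvked".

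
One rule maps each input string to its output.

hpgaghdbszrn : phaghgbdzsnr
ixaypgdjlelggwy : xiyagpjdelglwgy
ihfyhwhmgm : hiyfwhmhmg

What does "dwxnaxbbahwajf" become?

The rule is to swap each adjacent pair of characters (1↔2, 3↔4, ...).
For "dwxnaxbbahwajf" the result is "wdnxxabbhaawfj".

wdnxxabbhaawfj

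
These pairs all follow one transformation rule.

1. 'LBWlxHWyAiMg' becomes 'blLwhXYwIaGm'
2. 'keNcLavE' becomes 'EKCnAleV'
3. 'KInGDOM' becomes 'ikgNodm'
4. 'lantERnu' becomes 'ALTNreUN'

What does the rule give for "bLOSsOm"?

Rule — swap each adjacent pair of characters (1↔2, 3↔4, ...), then flip the case of every letter.
"bLOSsOm" → "LbSOOsm" → "lBsooSM".

lBsooSM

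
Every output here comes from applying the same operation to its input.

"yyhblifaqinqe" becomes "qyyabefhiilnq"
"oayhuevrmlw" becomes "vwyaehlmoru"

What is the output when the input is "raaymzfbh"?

ryzaabfhm

What's happening: sort the characters into alphabetical order, then move the last 3 characters to the front (rotate right by 3).
For "raaymzfbh", step one produces "aabfhmryz"; step two turns that into "ryzaabfhm".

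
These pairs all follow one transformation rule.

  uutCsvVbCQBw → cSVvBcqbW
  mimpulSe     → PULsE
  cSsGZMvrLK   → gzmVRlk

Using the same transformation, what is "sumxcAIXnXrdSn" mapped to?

XCaixNxRDsN

In each case the input is transformed by: delete the first 3 characters, then flip the case of every letter.
"sumxcAIXnXrdSn" → "xcAIXnXrdSn" → "XCaixNxRDsN".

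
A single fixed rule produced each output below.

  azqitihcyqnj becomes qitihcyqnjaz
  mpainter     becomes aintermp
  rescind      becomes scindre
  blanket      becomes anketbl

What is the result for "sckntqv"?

kntqvsc

The rule is to move the first 2 characters to the end (rotate left by 2).
Applying that to "sckntqv" gives "kntqvsc".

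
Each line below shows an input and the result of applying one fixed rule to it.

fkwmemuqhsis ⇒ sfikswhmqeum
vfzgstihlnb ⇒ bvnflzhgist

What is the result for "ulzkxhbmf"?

fumlbzhkx

What's happening: reverse the string, then take characters alternately from the front and the back (1st, last, 2nd, 2nd-last, ...).
On "ulzkxhbmf" that produces "fumlbzhkx".
(Check on "fkwmemuqhsis": → "sishqumemwkf" → "sfikswhmqeum" ✓)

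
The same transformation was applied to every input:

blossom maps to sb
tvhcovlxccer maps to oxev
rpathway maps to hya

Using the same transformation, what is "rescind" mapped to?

The pattern: move the first 3 characters to the end (rotate left by 3), then keep one character in every 3, starting at position 2 (positions 2nd, 5th, 8th, ...).
On "rescind": the first step gives "cindres", and the second then gives "ir".

ir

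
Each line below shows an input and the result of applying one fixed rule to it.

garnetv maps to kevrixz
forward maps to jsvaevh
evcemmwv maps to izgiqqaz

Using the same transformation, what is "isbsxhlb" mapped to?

Each output is the input with this applied: shift every letter 4 places forward in the alphabet (wrapping around).
So "isbsxhlb" becomes "mwfwblpf".

mwfwblpf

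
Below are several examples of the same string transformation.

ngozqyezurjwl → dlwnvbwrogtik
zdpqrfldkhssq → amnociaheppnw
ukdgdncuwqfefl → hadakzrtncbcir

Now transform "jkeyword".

Each output is the input with this applied: shift every letter 3 places backward in the alphabet (wrapping around), then move the first character to the end.
"jkeyword" → "ghbvtloa" → "hbvtloag".

hbvtloag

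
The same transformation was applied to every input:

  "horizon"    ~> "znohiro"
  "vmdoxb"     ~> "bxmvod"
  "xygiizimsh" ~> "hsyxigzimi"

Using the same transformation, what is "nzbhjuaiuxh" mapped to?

Each output is the input with this applied: swap each adjacent pair of characters (1↔2, 3↔4, ...), then move the last 2 characters to the front (rotate right by 2).
"nzbhjuaiuxh" → "znhbujiaxuh" → "uhznhbujiax".

uhznhbujiax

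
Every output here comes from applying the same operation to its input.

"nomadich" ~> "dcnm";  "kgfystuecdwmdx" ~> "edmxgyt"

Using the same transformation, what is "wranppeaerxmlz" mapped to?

armzrnp

The rule is to swap the front and back halves of the string, then keep every other character starting from the first (positions 1st, 3rd, 5th, ...).
"wranppeaerxmlz" → "aerxmlzwranppe" → "armzrnp".
(Check on "kgfystuecdwmdx": → "ecdwmdxkgfystu" → "edmxgyt" ✓)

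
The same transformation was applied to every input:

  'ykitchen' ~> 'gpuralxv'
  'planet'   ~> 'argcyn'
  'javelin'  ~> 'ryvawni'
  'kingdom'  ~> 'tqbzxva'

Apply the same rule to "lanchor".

Rule — move the first 3 characters to the end (rotate left by 3), then shift every letter 13 places forward in the alphabet (wrapping around) — i.e. ROT13.
Starting from "lanchor": after the first operation, "chorlan"; after the second, "pubeyna".
(Check on "kingdom": → "gdomkin" → "tqbzxva" ✓)

pubeyna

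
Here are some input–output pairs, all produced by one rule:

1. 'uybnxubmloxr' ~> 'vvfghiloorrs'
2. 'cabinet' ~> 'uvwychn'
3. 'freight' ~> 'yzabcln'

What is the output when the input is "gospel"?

yafijm

Each output is the input with this applied: sort the characters into alphabetical order, then shift every letter 6 places backward in the alphabet (wrapping around).
So "gospel" becomes "yafijm".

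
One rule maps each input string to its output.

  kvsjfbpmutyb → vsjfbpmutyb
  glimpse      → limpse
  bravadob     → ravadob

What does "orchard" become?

Each output is the input with this applied: delete the first character.
Doing the same to "orchard": "rchard".

rchard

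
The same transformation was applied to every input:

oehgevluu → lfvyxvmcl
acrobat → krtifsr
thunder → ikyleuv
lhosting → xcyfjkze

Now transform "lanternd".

Rule — shift every letter 9 places backward in the alphabet (wrapping around), then move the last character to the front.
"lanternd" → "crekvieu" → "ucrekvie".

ucrekvie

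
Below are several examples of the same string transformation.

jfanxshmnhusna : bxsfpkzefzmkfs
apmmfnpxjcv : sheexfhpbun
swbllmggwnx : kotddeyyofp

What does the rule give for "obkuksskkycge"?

Looking at the pairs, the operation is to shift every letter 8 places backward in the alphabet (wrapping around).
On "obkuksskkycge" that produces "gtcmckkccquyw".

gtcmckkccquyw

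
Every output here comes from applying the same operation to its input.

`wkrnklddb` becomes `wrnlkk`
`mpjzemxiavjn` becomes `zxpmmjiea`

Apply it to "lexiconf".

xliec

Rule — delete the last 3 characters, then sort the characters into reverse alphabetical order.
For "lexiconf", step one produces "lexic"; step two turns that into "xliec".
(Check on "wkrnklddb": → "wkrnkl" → "wrnlkk" ✓)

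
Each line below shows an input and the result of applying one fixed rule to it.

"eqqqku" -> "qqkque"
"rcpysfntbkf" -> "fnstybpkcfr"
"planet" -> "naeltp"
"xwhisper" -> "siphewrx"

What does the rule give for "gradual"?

The rule is to take characters alternately from the front and the back (1st, last, 2nd, 2nd-last, ...), then reverse the string.
Starting from "gradual": after the first operation, "glraaud"; after the second, "duaarlg".

duaarlg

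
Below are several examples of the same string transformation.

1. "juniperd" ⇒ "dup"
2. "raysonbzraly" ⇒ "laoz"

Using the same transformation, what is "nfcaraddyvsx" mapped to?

sfrd

Rule — keep one character in every 3, starting at position 2 (positions 2nd, 5th, 8th, ...), then move the last character to the front.
Applying both steps to "nfcaraddyvsx": "frds", then "sfrd".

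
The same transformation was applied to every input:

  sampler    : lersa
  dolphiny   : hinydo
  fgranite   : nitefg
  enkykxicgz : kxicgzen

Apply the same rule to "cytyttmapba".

ttmapbacy

In each case the input is transformed by: move the first 2 characters to the end (rotate left by 2), then delete the first 2 characters.
Working it through for "cytyttmapba": intermediate "tyttmapbacy", final "ttmapbacy".
(Check on "dolphiny": → "lphinydo" → "hinydo" ✓)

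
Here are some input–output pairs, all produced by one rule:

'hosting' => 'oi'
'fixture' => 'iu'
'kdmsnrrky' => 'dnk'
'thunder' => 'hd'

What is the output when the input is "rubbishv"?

Rule — keep one character in every 3, starting at position 2 (positions 2nd, 5th, 8th, ...).
On "rubbishv" that produces "uiv".

uiv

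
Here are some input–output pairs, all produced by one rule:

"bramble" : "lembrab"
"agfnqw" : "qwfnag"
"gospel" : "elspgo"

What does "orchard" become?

The rule is to reverse the string, then swap each adjacent pair of characters (1↔2, 3↔4, ...).
Applying both steps to "orchard": "drahcro", then "rdharco".

rdharco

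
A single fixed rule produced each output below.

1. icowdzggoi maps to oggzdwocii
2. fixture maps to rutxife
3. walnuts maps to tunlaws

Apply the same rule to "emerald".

laremed

What's happening: move the last character to the front, then reverse the string.
Working it through for "emerald": intermediate "demeral", final "laremed".
(Check on "icowdzggoi": → "iicowdzggo" → "oggzdwocii" ✓)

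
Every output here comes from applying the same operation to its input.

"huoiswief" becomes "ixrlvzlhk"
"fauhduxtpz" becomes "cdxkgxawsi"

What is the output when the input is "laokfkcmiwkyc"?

fdrninfplznbo

The pattern: swap the first and last characters, then shift every letter 3 places forward in the alphabet (wrapping around).
Applying both steps to "laokfkcmiwkyc": "caokfkcmiwkyl", then "fdrninfplznbo".
(Check on "huoiswief": → "fuoiswieh" → "ixrlvzlhk" ✓)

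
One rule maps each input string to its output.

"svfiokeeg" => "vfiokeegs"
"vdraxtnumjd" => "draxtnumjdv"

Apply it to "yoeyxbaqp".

oeyxbaqpy

Each output is the input with this applied: move the first character to the end.
Applying that to "yoeyxbaqp" gives "oeyxbaqpy".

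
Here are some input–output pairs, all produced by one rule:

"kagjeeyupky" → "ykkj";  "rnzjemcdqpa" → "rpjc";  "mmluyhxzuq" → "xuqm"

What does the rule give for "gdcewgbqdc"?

gecb

Rule — keep one character in every 3, starting at position 1 (positions 1st, 4th, 7th, ...), then sort the characters into reverse alphabetical order.
So "gdcewgbqdc" becomes "gecb".
(Check on "mmluyhxzuq": → "muxq" → "xuqm" ✓)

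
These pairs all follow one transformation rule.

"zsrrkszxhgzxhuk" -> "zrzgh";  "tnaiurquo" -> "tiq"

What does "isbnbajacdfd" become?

injd

Each output is the input with this applied: keep one character in every 3, starting at position 1 (positions 1st, 4th, 7th, ...).
Applying that to "isbnbajacdfd" gives "injd".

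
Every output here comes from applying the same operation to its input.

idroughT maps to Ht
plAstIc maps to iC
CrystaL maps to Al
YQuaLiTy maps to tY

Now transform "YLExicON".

on

The rule is to flip the case of every letter, then keep only the last 2 characters.
"YLExicON" → "yleXICon" → "on".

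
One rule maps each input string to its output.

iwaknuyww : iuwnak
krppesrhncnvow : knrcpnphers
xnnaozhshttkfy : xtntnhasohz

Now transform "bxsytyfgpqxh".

Rule — delete the last 3 characters, then take characters alternately from the front and the back (1st, last, 2nd, 2nd-last, ...).
Working it through for "bxsytyfgpqxh": intermediate "bxsytyfgp", final "bpxgsfyyt".

bpxgsfyyt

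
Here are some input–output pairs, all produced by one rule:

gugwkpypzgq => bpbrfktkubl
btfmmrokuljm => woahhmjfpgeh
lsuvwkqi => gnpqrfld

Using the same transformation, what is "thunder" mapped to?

The transformation: shift every letter 5 places backward in the alphabet (wrapping around).
"thunder" → "ocpiyzm".

ocpiyzm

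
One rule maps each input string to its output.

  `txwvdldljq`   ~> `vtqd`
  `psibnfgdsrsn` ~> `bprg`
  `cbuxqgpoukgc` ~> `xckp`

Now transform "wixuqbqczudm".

The pattern: keep one character in every 3, starting at position 1 (positions 1st, 4th, 7th, ...), then swap each adjacent pair of characters (1↔2, 3↔4, ...).
On "wixuqbqczudm": the first step gives "wuqu", and the second then gives "uwuq".

uwuq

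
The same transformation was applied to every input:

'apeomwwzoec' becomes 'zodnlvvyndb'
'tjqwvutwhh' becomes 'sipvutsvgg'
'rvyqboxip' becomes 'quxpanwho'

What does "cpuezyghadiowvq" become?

botdyxfgzchnvup

Rule — shift every letter 1 place backward in the alphabet (wrapping around).
"cpuezyghadiowvq" → "botdyxfgzchnvup".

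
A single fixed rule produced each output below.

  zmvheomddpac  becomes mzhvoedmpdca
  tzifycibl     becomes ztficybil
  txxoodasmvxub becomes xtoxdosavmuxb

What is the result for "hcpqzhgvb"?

The rule is to swap each adjacent pair of characters (1↔2, 3↔4, ...).
"hcpqzhgvb" → "chqphzvgb".

chqphzvgb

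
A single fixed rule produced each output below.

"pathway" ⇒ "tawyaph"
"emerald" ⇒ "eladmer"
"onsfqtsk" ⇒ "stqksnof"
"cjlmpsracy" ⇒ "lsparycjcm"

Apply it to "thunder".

The pattern: swap each adjacent pair of characters (1↔2, 3↔4, ...), then move the first 3 characters to the end (rotate left by 3).
For "thunder", step one produces "htnuedr"; step two turns that into "uedrhtn".

uedrhtn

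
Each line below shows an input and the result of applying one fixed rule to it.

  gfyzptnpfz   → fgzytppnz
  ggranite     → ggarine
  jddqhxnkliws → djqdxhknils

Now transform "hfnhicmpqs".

fhhncipms

Rule — swap each adjacent pair of characters (1↔2, 3↔4, ...), then delete the last character.
On "hfnhicmpqs": the first step gives "fhhncipmsq", and the second then gives "fhhncipms".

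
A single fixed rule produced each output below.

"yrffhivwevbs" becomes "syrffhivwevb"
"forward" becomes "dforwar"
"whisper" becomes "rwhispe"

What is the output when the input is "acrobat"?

tacroba

In each case the input is transformed by: move the last character to the front.
Doing the same to "acrobat": "tacroba".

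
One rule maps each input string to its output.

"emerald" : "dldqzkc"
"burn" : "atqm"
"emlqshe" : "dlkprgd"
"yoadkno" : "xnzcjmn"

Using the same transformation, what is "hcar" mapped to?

Looking at the pairs, the operation is to shift every letter 1 place backward in the alphabet (wrapping around).
"hcar" → "gbzq".

gbzq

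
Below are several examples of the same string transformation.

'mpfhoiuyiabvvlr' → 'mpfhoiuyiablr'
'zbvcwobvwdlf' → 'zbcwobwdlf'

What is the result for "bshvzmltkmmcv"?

bshzmltkmmc

Rule — remove every "v".
Doing the same to "bshvzmltkmmcv": "bshzmltkmmc".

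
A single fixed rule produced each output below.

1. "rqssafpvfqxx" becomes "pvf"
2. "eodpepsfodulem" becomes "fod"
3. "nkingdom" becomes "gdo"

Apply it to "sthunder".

nde

Each output is the input with this applied: swap the front and back halves of the string, then keep only the first 3 characters.
For "sthunder", step one produces "ndersthu"; step two turns that into "nde".
(Check on "eodpepsfodulem": → "fodulemeodpeps" → "fod" ✓)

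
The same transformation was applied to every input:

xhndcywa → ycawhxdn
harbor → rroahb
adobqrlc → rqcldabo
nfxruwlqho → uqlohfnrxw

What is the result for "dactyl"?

The rule is to swap each adjacent pair of characters (1↔2, 3↔4, ...), then swap the front and back halves of the string.
"dactyl" → "adtcly" → "clyadt".

clyadt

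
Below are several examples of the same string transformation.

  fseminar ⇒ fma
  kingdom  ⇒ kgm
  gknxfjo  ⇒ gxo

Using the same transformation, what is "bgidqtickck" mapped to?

The pattern: keep one character in every 3, starting at position 1 (positions 1st, 4th, 7th, ...).
Applying that to "bgidqtickck" gives "bdic".

bdic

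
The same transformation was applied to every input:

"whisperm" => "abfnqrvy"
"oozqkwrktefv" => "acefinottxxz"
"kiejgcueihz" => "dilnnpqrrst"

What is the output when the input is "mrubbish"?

abdkkqrv

Each output is the input with this applied: shift every letter 9 places forward in the alphabet (wrapping around), then sort the characters into alphabetical order.
"mrubbish" → "vadkkrbq" → "abdkkqrv".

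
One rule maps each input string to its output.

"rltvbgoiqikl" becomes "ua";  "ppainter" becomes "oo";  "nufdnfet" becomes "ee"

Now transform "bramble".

Rule — shift every letter 1 place backward in the alphabet (wrapping around), then keep only the vowels.
Starting from "bramble": after the first operation, "aqzlakd"; after the second, "aa".

aa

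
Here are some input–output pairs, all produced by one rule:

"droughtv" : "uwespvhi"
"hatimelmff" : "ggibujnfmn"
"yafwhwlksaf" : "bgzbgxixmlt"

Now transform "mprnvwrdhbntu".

The rule is to move the last 2 characters to the front (rotate right by 2), then shift every letter 1 place forward in the alphabet (wrapping around).
On "mprnvwrdhbntu": the first step gives "tumprnvwrdhbn", and the second then gives "uvnqsowxseico".

uvnqsowxseico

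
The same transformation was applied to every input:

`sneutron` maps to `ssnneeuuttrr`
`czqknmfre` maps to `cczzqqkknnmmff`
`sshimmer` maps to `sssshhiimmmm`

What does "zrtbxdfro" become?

zzrrttbbxxddff

The transformation: delete the last 2 characters, then double every character.
On "zrtbxdfro": the first step gives "zrtbxdf", and the second then gives "zzrrttbbxxddff".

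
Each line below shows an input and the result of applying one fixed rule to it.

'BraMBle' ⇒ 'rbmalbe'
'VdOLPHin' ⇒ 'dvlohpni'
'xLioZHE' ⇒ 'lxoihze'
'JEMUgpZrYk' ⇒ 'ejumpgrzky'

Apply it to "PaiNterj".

apnietjr

The pattern: swap each adjacent pair of characters (1↔2, 3↔4, ...), then convert every letter to lowercase.
Applying that to "PaiNterj" gives "apnietjr".
(Check on "xLioZHE": → "LxoiHZE" → "lxoihze" ✓)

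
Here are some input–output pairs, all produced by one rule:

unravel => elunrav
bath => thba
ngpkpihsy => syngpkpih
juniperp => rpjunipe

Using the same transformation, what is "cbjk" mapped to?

jkcb

Rule — move the last 2 characters to the front (rotate right by 2).
On "cbjk" that produces "jkcb".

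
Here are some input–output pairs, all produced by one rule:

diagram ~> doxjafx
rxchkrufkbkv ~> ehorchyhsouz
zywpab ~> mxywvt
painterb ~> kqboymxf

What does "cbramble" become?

xjyibzyo

What's happening: shift every letter 3 places backward in the alphabet (wrapping around), then move the first 3 characters to the end (rotate left by 3).
Starting from "cbramble": after the first operation, "zyoxjyib"; after the second, "xjyibzyo".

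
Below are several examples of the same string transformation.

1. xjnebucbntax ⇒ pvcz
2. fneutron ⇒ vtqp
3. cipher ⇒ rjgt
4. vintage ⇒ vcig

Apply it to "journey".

The rule is to shift every letter 2 places forward in the alphabet (wrapping around), then keep only the last 4 characters.
Applying both steps to "journey": "lqwtpga", then "tpga".
(Check on "vintage": → "xkpvcig" → "vcig" ✓)

tpga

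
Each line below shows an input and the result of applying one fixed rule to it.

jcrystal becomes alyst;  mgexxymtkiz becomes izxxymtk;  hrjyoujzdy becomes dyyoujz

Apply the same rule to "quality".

The pattern: delete the first 3 characters, then move the last 2 characters to the front (rotate right by 2).
Starting from "quality": after the first operation, "lity"; after the second, "tyli".

tyli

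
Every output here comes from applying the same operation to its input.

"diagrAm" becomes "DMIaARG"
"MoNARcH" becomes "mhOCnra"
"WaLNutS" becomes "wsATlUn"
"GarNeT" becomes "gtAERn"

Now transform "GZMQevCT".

gtzcmVqE

The rule is to take characters alternately from the front and the back (1st, last, 2nd, 2nd-last, ...), then flip the case of every letter.
Working it through for "GZMQevCT": intermediate "GTZCMvQe", final "gtzcmVqE".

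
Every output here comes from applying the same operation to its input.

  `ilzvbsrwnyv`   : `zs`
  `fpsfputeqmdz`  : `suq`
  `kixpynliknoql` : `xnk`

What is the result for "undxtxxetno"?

dx

Looking at the pairs, the operation is to keep one character in every 3, starting at position 3 (positions 3rd, 6th, 9th, ...), then delete the last character.
For "undxtxxetno", step one produces "dxt"; step two turns that into "dx".
(Check on "kixpynliknoql": → "xnkq" → "xnk" ✓)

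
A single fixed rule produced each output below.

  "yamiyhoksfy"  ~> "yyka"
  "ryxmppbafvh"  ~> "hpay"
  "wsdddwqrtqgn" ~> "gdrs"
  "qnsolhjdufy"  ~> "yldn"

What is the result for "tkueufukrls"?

sukk

The transformation: keep one character in every 3, starting at position 2 (positions 2nd, 5th, 8th, ...), then swap the first and last characters.
For "tkueufukrls", step one produces "kuks"; step two turns that into "sukk".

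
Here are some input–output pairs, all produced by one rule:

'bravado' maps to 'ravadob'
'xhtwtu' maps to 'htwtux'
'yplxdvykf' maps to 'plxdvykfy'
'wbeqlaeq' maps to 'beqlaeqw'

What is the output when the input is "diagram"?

iagramd

The transformation: move the first character to the end.
So "diagram" becomes "iagramd".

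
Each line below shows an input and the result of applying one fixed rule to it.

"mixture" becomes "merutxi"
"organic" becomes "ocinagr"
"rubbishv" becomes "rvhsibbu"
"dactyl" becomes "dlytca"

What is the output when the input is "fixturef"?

Rule — reverse the string, then move the last character to the front.
For "fixturef", step one produces "ferutxif"; step two turns that into "fferutxi".

fferutxi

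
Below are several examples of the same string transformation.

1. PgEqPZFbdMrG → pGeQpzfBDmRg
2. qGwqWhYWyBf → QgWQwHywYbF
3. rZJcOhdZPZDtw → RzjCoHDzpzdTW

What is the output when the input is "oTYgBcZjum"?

The transformation: flip the case of every letter.
Doing the same to "oTYgBcZjum": "OtyGbCzJUM".

OtyGbCzJUM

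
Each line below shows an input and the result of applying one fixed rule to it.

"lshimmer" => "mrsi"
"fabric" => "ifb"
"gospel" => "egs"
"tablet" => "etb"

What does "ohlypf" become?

pol

Each output is the input with this applied: swap the front and back halves of the string, then keep every other character starting from the second (positions 2nd, 4th, 6th, ...).
For "ohlypf", step one produces "ypfohl"; step two turns that into "pol".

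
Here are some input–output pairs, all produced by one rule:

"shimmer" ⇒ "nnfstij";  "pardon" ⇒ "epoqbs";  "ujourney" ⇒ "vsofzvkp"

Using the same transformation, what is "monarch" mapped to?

The rule is to move the first 3 characters to the end (rotate left by 3), then shift every letter 1 place forward in the alphabet (wrapping around).
Applying both steps to "monarch": "archmon", then "bsdinpo".

bsdinpo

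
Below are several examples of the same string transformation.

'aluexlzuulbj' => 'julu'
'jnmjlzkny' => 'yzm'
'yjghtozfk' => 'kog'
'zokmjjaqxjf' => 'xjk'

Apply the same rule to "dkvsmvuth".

What's happening: keep one character in every 3, starting at position 3 (positions 3rd, 6th, 9th, ...), then reverse the string.
For "dkvsmvuth" the result is "hvv".

hvv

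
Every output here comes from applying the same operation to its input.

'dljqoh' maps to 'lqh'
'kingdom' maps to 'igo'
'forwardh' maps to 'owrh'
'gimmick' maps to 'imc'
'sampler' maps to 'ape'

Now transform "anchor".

nhr

Each output is the input with this applied: keep every other character starting from the second (positions 2nd, 4th, 6th, ...).
For "anchor" the result is "nhr".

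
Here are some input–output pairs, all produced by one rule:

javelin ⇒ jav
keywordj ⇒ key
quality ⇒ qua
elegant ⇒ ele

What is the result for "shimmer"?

shi

Each output is the input with this applied: keep only the first 3 characters.
Doing the same to "shimmer": "shi".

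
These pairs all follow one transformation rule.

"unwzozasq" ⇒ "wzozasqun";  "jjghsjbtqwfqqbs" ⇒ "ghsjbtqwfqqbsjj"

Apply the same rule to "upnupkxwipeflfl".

Each output is the input with this applied: move the first 2 characters to the end (rotate left by 2).
So "upnupkxwipeflfl" becomes "nupkxwipeflflup".

nupkxwipeflflup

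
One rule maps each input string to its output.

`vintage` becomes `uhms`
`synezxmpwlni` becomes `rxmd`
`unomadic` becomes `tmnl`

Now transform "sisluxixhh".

Each output is the input with this applied: shift every letter 1 place backward in the alphabet (wrapping around), then keep only the first 4 characters.
On "sisluxixhh": the first step gives "rhrktwhwgg", and the second then gives "rhrk".

rhrk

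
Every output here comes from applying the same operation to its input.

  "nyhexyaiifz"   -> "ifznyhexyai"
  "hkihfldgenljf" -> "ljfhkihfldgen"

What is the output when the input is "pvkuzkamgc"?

The pattern: move the last 3 characters to the front (rotate right by 3).
So "pvkuzkamgc" becomes "mgcpvkuzka".

mgcpvkuzka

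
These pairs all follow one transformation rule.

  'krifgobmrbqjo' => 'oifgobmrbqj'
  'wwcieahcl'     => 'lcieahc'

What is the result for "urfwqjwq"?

Each output is the input with this applied: delete the first 2 characters, then move the last character to the front.
On "urfwqjwq": the first step gives "fwqjwq", and the second then gives "qfwqjw".

qfwqjw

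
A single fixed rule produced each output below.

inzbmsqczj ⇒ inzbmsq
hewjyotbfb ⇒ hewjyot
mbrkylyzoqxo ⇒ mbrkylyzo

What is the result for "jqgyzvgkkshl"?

jqgyzvgkk

The pattern: delete the last 3 characters.
On "jqgyzvgkkshl" that produces "jqgyzvgkk".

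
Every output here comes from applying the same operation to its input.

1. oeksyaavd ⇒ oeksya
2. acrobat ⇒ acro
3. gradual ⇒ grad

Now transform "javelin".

jave

What's happening: delete the last 3 characters.
On "javelin" that produces "jave".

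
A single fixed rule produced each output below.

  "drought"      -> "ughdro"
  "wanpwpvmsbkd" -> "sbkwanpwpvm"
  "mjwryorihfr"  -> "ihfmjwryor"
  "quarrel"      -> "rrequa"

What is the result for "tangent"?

What's happening: delete the last character, then move the last 3 characters to the front (rotate right by 3).
Applying both steps to "tangent": "tangen", then "gentan".

gentan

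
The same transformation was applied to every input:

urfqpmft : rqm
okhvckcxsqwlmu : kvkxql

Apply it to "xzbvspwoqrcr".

In each case the input is transformed by: keep every other character starting from the second (positions 2nd, 4th, 6th, ...), then delete the last character.
On "xzbvspwoqrcr": the first step gives "zvporr", and the second then gives "zvpor".
(Check on "okhvckcxsqwlmu": → "kvkxqlu" → "kvkxql" ✓)

zvpor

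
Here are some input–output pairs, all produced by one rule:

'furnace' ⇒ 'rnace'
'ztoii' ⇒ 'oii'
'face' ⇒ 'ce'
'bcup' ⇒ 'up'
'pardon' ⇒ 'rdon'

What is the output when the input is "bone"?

ne

The transformation: delete the first 2 characters.
"bone" → "ne".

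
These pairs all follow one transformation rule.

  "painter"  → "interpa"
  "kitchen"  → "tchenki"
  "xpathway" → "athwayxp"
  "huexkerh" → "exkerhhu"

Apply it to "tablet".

bletta

The rule is to move the first 2 characters to the end (rotate left by 2).
So "tablet" becomes "bletta".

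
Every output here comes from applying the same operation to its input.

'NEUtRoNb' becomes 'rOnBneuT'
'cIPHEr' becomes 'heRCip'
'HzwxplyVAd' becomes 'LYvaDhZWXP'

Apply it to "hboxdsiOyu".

The transformation: swap the front and back halves of the string, then flip the case of every letter.
Applying both steps to "hboxdsiOyu": "siOyuhboxd", then "SIoYUHBOXD".

SIoYUHBOXD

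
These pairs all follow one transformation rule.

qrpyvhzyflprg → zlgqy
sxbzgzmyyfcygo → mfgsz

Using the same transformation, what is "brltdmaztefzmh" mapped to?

The pattern: keep one character in every 3, starting at position 1 (positions 1st, 4th, 7th, ...), then move the last 3 characters to the front (rotate right by 3).
For "brltdmaztefzmh" the result is "aembt".

aembt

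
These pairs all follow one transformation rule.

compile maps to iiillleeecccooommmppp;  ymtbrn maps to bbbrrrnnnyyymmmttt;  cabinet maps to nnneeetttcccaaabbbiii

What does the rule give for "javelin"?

llliiinnnjjjaaavvveee

Each output is the input with this applied: move the last 3 characters to the front (rotate right by 3), then repeat every character 3 times.
"javelin" → "linjave" → "llliiinnnjjjaaavvveee".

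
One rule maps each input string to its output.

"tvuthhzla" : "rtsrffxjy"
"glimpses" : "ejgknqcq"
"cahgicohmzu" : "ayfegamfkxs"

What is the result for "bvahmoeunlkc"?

Each output is the input with this applied: shift every letter 2 places backward in the alphabet (wrapping around).
So "bvahmoeunlkc" becomes "ztyfkmcsljia".

ztyfkmcsljia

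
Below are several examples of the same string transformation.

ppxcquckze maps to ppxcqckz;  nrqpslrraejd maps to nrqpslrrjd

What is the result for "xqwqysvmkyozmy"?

The rule is to remove every vowel.
On "xqwqysvmkyozmy" that produces "xqwqysvmkyzmy".

xqwqysvmkyzmy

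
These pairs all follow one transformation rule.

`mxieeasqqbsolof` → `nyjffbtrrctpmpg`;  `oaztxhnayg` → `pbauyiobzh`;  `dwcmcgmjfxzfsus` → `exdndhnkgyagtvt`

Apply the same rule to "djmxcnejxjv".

Each output is the input with this applied: shift every letter 1 place forward in the alphabet (wrapping around).
On "djmxcnejxjv" that produces "eknydofkykw".

eknydofkykw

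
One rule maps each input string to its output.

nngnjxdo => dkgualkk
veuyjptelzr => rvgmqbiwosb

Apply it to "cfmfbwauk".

In each case the input is transformed by: move the first 2 characters to the end (rotate left by 2), then shift every letter 3 places backward in the alphabet (wrapping around).
So "cfmfbwauk" becomes "jcytxrhzc".
(Check on "nngnjxdo": → "gnjxdonn" → "dkgualkk" ✓)

jcytxrhzc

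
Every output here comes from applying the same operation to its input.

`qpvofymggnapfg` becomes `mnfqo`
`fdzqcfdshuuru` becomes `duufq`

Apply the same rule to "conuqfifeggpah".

Looking at the pairs, the operation is to keep one character in every 3, starting at position 1 (positions 1st, 4th, 7th, ...), then move the last 3 characters to the front (rotate right by 3).
So "conuqfifeggpah" becomes "igacu".

igacu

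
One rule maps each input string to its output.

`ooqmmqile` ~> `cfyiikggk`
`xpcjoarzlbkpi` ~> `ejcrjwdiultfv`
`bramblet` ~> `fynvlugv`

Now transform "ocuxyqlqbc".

Looking at the pairs, the operation is to move the last 3 characters to the front (rotate right by 3), then shift every letter 6 places backward in the alphabet (wrapping around).
On "ocuxyqlqbc" that produces "kvwiworskf".

kvwiworskf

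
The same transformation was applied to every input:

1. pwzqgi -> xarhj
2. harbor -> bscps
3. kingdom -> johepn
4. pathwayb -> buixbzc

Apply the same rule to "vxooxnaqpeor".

Each output is the input with this applied: delete the first character, then shift every letter 1 place forward in the alphabet (wrapping around).
For "vxooxnaqpeor", step one produces "xooxnaqpeor"; step two turns that into "yppyobrqfps".

yppyobrqfps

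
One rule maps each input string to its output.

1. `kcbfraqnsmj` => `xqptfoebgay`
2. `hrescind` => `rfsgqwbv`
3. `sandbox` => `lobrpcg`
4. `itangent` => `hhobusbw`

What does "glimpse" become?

What's happening: shift every letter 12 places backward in the alphabet (wrapping around), then swap the first and last characters.
Applying both steps to "glimpse": "uzwadgs", then "szwadgu".
(Check on "hrescind": → "vfsgqwbr" → "rfsgqwbv" ✓)

szwadgu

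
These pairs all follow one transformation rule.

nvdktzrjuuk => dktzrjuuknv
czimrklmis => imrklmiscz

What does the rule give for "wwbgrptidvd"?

Looking at the pairs, the operation is to move the first 2 characters to the end (rotate left by 2).
For "wwbgrptidvd" the result is "bgrptidvdww".

bgrptidvdww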